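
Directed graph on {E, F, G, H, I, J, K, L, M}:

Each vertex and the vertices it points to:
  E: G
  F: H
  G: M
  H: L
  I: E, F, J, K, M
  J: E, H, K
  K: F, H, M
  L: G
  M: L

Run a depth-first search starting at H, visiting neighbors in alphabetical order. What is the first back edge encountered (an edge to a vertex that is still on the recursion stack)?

M->L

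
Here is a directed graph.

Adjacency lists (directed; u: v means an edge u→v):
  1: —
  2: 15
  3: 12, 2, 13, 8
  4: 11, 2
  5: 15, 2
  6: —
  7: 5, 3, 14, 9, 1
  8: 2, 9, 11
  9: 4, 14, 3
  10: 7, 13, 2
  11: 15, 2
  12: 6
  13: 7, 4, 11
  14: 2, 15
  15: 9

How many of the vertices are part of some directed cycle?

A vertex is on a directed cycle iff it belongs to a strongly connected component of size ≥ 2 (or has a self-loop).
The vertices on cycles are {2, 3, 4, 5, 7, 8, 9, 11, 13, 14, 15} — 11 in total.

11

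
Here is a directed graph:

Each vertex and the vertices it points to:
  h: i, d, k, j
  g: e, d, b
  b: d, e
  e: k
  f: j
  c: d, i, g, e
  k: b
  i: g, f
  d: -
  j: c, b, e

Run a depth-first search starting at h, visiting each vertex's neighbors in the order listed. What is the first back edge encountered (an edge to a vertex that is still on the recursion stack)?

DFS from h (visiting each vertex's neighbors in the order listed); mark gray on enter, black on exit:
h gray
  i gray
    g gray
      e gray
        k gray
          b gray
            d gray
            d black
            b→e: e is gray → back edge
First back edge: b → e.

b→e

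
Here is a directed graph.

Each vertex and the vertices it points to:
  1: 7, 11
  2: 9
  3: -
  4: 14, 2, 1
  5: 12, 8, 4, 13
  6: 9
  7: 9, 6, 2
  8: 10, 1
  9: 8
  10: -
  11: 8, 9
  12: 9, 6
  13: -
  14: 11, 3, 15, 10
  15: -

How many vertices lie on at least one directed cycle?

A vertex is on a directed cycle iff it belongs to a strongly connected component of size ≥ 2 (or has a self-loop).
The vertices on cycles are {1, 2, 6, 7, 8, 9, 11} — 7 in total.

7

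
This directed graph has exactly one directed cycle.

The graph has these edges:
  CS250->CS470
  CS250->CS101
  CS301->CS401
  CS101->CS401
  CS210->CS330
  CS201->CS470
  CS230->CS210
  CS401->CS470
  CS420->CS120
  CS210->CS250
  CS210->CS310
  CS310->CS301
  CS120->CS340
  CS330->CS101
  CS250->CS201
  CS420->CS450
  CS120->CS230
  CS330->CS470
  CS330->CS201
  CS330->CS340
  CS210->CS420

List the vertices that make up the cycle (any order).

CS120, CS210, CS230, CS420

DFS with gray/black marking from CS210:
CS210 gray
  CS310 gray
    CS301 gray
      CS401 gray
        CS470 gray
        CS470 black
      CS401 black
    CS301 black
  CS310 black
  CS330 gray
    CS201 gray
      CS201→CS470: CS470 black — skip
    CS201 black
    CS330→CS470: CS470 black — skip
    CS101 gray
      CS101→CS401: CS401 black — skip
    CS101 black
    CS340 gray
    CS340 black
  CS330 black
  CS420 gray
    CS120 gray
      CS120→CS340: CS340 black — skip
      CS230 gray
        CS230→CS210: CS210 is gray → back edge
Back edge closes the cycle CS210 → CS420 → CS120 → CS230 → CS210; its vertices are {CS120, CS210, CS230, CS420}.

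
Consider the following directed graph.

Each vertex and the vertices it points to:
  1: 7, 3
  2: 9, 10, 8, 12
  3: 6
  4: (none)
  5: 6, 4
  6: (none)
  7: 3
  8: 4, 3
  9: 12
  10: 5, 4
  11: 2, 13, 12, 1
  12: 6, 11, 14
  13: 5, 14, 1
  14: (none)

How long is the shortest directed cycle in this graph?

2

For each vertex v, BFS finds the shortest path from v back to v.
The shortest such closed walk is 12 → 11 → 12, length 2.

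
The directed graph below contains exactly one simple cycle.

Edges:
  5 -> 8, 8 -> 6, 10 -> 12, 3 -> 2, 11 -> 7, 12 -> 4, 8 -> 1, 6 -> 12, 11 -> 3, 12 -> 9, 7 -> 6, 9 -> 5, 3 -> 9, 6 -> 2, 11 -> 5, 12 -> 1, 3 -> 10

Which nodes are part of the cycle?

DFS with gray/black marking from 5:
5 gray
  8 gray
    1 gray
    1 black
    6 gray
      2 gray
      2 black
      12 gray
        4 gray
        4 black
        12→1: 1 black — skip
        9 gray
          9→5: 5 is gray → back edge
Back edge closes the cycle 5 → 8 → 6 → 12 → 9 → 5; its vertices are {5, 6, 8, 9, 12}.

5, 6, 8, 9, 12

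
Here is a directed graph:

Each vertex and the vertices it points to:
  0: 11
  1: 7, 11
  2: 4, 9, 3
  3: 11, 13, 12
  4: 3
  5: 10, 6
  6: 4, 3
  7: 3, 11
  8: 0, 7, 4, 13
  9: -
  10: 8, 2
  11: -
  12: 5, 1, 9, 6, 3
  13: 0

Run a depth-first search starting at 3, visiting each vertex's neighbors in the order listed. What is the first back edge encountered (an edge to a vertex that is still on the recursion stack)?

DFS from 3 (visiting each vertex's neighbors in the order listed); mark gray on enter, black on exit:
3 gray
  11 gray
  11 black
  13 gray
    0 gray
      0→11: 11 black — skip
    0 black
  13 black
  12 gray
    5 gray
      10 gray
        8 gray
          8→0: 0 black — skip
          7 gray
            7→3: 3 is gray → back edge
First back edge: 7 → 3.

7->3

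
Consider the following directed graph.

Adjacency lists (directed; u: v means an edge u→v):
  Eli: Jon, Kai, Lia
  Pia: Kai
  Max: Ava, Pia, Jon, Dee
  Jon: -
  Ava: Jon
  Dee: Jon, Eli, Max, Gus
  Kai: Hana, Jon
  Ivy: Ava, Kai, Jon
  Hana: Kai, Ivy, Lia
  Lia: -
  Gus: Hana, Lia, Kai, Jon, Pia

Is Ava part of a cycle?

Ava lies on a cycle iff there is a path from Ava back to itself.
Exploring from Ava, it never reaches itself; equivalently, its strongly connected component is a singleton.

No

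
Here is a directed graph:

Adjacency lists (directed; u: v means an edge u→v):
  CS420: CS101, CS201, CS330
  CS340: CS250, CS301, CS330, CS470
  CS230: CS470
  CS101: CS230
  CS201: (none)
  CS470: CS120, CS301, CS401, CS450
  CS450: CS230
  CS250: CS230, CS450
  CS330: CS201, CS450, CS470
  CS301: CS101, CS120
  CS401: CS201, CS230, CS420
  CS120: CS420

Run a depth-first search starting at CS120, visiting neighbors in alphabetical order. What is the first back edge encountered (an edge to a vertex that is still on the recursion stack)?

DFS from CS120 (visiting neighbors in alphabetical order); mark gray on enter, black on exit:
CS120 gray
  CS420 gray
    CS101 gray
      CS230 gray
        CS470 gray
          CS470→CS120: CS120 is gray → back edge
First back edge: CS470 → CS120.

CS470→CS120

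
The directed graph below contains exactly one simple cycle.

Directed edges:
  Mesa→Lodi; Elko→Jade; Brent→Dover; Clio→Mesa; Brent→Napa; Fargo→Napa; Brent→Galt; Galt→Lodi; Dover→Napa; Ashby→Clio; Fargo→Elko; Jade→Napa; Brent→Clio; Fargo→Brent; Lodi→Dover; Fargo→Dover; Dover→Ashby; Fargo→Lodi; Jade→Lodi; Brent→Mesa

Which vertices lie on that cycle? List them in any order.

DFS with gray/black marking from Dover:
Dover gray
  Napa gray
  Napa black
  Ashby gray
    Clio gray
      Mesa gray
        Lodi gray
          Lodi→Dover: Dover is gray → back edge
Back edge closes the cycle Dover → Ashby → Clio → Mesa → Lodi → Dover; its vertices are {Clio, Lodi, Mesa, Ashby, Dover}.

Clio, Lodi, Mesa, Ashby, Dover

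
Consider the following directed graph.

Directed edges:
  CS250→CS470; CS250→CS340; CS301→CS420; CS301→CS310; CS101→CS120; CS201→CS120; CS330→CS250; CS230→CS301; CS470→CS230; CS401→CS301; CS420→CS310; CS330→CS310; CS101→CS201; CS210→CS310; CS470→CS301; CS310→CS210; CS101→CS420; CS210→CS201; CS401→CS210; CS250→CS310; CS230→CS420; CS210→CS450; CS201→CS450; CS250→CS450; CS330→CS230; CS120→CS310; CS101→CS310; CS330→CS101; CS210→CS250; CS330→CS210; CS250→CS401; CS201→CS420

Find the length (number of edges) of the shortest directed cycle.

2

For each vertex v, BFS finds the shortest path from v back to v.
The shortest such closed walk is CS210 → CS310 → CS210, length 2.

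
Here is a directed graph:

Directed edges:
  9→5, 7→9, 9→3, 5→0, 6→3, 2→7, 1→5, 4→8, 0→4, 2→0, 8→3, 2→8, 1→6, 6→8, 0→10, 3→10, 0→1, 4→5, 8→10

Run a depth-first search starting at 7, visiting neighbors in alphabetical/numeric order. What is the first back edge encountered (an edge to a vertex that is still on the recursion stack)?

DFS from 7 (visiting neighbors in alphabetical/numeric order); mark gray on enter, black on exit:
7 gray
  9 gray
    3 gray
      10 gray
      10 black
    3 black
    5 gray
      0 gray
        1 gray
          1→5: 5 is gray → back edge
First back edge: 1 → 5.

1->5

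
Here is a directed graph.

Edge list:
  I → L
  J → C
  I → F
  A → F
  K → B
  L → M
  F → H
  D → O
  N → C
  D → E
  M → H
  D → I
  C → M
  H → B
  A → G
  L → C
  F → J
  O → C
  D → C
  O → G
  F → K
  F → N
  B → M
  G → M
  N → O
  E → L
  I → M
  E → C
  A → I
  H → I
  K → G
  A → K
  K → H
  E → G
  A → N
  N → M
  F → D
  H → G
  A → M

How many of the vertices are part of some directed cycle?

A vertex is on a directed cycle iff it belongs to a strongly connected component of size ≥ 2 (or has a self-loop).
The vertices on cycles are {B, C, D, E, F, G, H, I, J, K, L, M, N, O} — 14 in total.

14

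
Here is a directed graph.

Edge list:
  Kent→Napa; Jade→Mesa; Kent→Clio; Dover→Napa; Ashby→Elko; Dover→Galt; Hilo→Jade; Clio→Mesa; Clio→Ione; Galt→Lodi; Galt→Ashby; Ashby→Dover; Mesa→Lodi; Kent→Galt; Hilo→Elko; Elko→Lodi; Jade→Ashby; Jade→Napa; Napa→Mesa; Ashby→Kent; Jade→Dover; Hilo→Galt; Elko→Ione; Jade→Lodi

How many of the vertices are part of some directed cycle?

4

A vertex is on a directed cycle iff it belongs to a strongly connected component of size ≥ 2 (or has a self-loop).
The vertices on cycles are {Galt, Kent, Ashby, Dover} — 4 in total.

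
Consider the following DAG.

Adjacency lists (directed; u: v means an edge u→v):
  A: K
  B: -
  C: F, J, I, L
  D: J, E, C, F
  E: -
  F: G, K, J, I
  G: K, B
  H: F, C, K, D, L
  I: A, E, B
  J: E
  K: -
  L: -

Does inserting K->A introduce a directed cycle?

Adding K→A creates a cycle iff A can already reach K.
Path from A: A → K.
So A → … → K → A is a cycle.

Yes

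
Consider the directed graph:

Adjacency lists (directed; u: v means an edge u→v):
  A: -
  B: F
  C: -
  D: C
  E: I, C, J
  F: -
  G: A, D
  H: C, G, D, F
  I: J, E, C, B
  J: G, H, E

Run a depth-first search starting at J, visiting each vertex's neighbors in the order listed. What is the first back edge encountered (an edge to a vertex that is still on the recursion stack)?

DFS from J (visiting each vertex's neighbors in the order listed); mark gray on enter, black on exit:
J gray
  G gray
    A gray
    A black
    D gray
      C gray
      C black
    D black
  G black
  H gray
    H→C: C black — skip
    H→G: G black — skip
    H→D: D black — skip
    F gray
    F black
  H black
  E gray
    I gray
      I→J: J is gray → back edge
First back edge: I → J.

I->J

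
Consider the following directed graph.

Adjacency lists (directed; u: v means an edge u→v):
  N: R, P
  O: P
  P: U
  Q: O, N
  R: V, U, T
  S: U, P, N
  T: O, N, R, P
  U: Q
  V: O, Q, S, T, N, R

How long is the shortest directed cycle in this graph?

For each vertex v, BFS finds the shortest path from v back to v.
The shortest such closed walk is V → R → V, length 2.

2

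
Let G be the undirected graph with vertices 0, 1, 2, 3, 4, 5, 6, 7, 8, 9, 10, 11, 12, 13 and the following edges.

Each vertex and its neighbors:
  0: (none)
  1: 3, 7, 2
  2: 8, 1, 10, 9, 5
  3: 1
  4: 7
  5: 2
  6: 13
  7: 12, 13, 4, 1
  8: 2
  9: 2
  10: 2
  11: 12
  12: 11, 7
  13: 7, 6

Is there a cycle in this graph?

DFS, tracking each vertex's parent; an edge to a visited non-parent vertex closes a cycle.
Start from 0:
visit 0 (parent –)
visit 1 (parent –)
  visit 3 (parent 1)
    3–1: parent, skip
  visit 7 (parent 1)
    visit 12 (parent 7)
      visit 11 (parent 12)
        11–12: parent, skip
      12–7: parent, skip
    visit 13 (parent 7)
      13–7: parent, skip
      visit 6 (parent 13)
        6–13: parent, skip
    visit 4 (parent 7)
      4–7: parent, skip
    7–1: parent, skip
  visit 2 (parent 1)
    visit 8 (parent 2)
      8–2: parent, skip
    2–1: parent, skip
    visit 10 (parent 2)
      10–2: parent, skip
    visit 9 (parent 2)
      9–2: parent, skip
    visit 5 (parent 2)
      5–2: parent, skip
No non-parent visited neighbor found — the graph is a forest.

No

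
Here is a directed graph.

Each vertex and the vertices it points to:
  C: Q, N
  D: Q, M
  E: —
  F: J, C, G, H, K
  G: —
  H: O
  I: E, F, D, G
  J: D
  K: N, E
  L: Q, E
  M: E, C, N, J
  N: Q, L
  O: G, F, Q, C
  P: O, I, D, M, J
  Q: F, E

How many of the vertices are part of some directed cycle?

11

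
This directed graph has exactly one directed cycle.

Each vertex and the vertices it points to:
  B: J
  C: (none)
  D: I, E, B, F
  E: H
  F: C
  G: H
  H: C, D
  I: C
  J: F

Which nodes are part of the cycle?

D, E, H

DFS with gray/black marking from H:
H gray
  C gray
  C black
  D gray
    I gray
      I→C: C black — skip
    I black
    E gray
      E→H: H is gray → back edge
Back edge closes the cycle H → D → E → H; its vertices are {D, E, H}.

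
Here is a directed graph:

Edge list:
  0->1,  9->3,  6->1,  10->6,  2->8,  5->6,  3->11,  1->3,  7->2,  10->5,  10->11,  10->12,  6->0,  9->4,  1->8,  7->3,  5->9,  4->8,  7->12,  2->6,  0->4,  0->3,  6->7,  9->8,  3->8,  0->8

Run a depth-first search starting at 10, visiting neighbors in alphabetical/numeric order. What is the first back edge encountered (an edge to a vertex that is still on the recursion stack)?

DFS from 10 (visiting neighbors in alphabetical/numeric order); mark gray on enter, black on exit:
10 gray
  5 gray
    6 gray
      0 gray
        1 gray
          3 gray
            8 gray
            8 black
            11 gray
            11 black
          3 black
          1→8: 8 black — skip
        1 black
        0→3: 3 black — skip
        4 gray
          4→8: 8 black — skip
        4 black
        0→8: 8 black — skip
      0 black
      6→1: 1 black — skip
      7 gray
        2 gray
          2→6: 6 is gray → back edge
First back edge: 2 → 6.

2->6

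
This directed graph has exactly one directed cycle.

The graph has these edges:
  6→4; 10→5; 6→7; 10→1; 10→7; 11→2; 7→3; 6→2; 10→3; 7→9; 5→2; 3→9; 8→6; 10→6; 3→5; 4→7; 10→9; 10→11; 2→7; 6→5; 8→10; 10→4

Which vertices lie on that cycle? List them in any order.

2, 3, 5, 7

DFS with gray/black marking from 3:
3 gray
  5 gray
    2 gray
      7 gray
        7→3: 3 is gray → back edge
Back edge closes the cycle 3 → 5 → 2 → 7 → 3; its vertices are {2, 3, 5, 7}.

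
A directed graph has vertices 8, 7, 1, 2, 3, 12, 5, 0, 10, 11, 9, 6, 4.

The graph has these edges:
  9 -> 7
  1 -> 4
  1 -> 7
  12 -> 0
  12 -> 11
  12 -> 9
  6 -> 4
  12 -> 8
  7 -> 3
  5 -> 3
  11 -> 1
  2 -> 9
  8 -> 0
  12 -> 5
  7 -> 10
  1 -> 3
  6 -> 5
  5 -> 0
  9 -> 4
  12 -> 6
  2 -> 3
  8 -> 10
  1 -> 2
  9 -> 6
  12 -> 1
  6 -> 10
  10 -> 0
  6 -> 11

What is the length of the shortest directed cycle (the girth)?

For each vertex v, BFS finds the shortest path from v back to v.
The shortest such closed walk is 9 → 6 → 11 → 1 → 2 → 9, length 5.

5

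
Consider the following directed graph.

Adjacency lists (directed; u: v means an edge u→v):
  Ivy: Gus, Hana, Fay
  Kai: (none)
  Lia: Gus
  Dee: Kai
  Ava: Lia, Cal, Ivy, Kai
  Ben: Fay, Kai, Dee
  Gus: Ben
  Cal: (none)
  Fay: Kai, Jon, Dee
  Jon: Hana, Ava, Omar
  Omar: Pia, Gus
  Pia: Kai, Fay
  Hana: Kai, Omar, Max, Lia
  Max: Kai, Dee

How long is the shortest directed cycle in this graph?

4

For each vertex v, BFS finds the shortest path from v back to v.
The shortest such closed walk is Jon → Ava → Ivy → Fay → Jon, length 4.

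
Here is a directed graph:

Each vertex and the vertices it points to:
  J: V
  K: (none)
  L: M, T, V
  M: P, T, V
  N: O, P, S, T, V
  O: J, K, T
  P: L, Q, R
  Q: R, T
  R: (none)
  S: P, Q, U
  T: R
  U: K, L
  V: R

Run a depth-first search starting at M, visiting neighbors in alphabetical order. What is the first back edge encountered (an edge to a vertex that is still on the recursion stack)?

DFS from M (visiting neighbors in alphabetical order); mark gray on enter, black on exit:
M gray
  P gray
    L gray
      L→M: M is gray → back edge
First back edge: L → M.

L→M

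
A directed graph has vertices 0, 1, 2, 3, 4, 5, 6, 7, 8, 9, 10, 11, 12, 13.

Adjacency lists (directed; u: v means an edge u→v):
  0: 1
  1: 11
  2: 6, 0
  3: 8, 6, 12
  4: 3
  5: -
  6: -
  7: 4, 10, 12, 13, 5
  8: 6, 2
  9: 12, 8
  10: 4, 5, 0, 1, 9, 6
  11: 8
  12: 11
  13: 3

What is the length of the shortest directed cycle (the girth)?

5

For each vertex v, BFS finds the shortest path from v back to v.
The shortest such closed walk is 0 → 1 → 11 → 8 → 2 → 0, length 5.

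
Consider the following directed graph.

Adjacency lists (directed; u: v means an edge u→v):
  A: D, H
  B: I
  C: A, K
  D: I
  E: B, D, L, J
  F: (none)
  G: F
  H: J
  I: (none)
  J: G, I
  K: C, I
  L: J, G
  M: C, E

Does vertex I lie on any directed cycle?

No

I lies on a cycle iff there is a path from I back to itself.
Exploring from I, it never reaches itself; equivalently, its strongly connected component is a singleton.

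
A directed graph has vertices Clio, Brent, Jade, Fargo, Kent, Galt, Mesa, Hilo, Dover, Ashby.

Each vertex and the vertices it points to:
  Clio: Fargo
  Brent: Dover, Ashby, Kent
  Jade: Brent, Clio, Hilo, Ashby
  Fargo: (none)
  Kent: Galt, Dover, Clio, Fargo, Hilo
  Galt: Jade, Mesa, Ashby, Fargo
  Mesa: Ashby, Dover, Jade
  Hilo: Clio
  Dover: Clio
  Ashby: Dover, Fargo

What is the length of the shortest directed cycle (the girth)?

For each vertex v, BFS finds the shortest path from v back to v.
The shortest such closed walk is Kent → Galt → Jade → Brent → Kent, length 4.

4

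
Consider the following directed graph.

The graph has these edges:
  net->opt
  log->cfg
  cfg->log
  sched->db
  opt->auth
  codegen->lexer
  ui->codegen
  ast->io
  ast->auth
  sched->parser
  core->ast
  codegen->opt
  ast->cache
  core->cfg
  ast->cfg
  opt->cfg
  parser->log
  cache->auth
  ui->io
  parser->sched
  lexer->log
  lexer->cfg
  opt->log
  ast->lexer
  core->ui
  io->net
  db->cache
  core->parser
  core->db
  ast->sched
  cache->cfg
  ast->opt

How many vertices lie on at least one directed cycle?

4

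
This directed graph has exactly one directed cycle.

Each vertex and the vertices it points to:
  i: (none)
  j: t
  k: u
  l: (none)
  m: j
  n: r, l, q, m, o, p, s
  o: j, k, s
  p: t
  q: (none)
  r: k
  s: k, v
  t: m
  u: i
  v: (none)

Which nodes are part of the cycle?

j, m, t

DFS with gray/black marking from j:
j gray
  t gray
    m gray
      m→j: j is gray → back edge
Back edge closes the cycle j → t → m → j; its vertices are {j, m, t}.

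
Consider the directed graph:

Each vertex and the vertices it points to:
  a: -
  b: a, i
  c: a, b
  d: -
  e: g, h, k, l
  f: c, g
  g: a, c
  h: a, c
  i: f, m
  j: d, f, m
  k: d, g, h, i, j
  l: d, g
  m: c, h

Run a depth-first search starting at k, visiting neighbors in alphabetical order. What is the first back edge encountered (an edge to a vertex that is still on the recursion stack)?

f->c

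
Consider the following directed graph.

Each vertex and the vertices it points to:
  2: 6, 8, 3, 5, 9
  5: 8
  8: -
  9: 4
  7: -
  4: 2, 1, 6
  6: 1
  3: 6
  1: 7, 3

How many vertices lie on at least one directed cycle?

6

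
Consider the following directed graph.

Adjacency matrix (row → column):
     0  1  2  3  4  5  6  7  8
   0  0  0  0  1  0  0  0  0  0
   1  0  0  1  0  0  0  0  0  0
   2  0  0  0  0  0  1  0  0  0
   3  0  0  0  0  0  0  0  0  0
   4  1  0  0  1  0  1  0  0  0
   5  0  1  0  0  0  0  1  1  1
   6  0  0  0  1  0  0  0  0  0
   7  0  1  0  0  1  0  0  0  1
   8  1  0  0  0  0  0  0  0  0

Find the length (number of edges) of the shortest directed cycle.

3

For each vertex v, BFS finds the shortest path from v back to v.
The shortest such closed walk is 5 → 1 → 2 → 5, length 3.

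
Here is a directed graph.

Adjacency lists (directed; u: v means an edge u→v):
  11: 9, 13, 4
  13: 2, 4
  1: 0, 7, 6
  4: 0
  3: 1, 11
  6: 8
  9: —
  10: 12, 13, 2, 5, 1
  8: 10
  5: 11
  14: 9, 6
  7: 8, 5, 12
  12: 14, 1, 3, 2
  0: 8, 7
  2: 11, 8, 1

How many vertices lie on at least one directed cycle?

A vertex is on a directed cycle iff it belongs to a strongly connected component of size ≥ 2 (or has a self-loop).
The vertices on cycles are {0, 1, 2, 3, 4, 5, 6, 7, 8, 10, 11, 12, 13, 14} — 14 in total.

14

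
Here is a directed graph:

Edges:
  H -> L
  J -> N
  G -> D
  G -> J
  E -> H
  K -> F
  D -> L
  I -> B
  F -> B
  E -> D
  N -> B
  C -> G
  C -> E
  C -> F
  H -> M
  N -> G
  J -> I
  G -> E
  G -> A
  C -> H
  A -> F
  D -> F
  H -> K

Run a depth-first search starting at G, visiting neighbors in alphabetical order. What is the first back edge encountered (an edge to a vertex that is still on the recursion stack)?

DFS from G (visiting neighbors in alphabetical order); mark gray on enter, black on exit:
G gray
  A gray
    F gray
      B gray
      B black
    F black
  A black
  D gray
    D→F: F black — skip
    L gray
    L black
  D black
  E gray
    E→D: D black — skip
    H gray
      K gray
        K→F: F black — skip
      K black
      H→L: L black — skip
      M gray
      M black
    H black
  E black
  J gray
    I gray
      I→B: B black — skip
    I black
    N gray
      N→B: B black — skip
      N→G: G is gray → back edge
First back edge: N → G.

N→G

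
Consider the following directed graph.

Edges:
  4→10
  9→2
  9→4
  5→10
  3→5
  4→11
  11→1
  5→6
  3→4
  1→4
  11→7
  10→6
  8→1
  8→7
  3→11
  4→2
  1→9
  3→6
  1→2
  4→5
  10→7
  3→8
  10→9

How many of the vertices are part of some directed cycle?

6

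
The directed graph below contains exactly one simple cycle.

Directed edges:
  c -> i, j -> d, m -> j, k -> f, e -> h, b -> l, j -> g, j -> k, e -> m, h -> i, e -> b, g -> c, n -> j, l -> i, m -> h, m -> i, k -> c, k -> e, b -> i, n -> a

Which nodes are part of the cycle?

e, j, k, m

DFS with gray/black marking from j:
j gray
  d gray
  d black
  k gray
    c gray
      i gray
      i black
    c black
    e gray
      m gray
        m→j: j is gray → back edge
Back edge closes the cycle j → k → e → m → j; its vertices are {e, j, k, m}.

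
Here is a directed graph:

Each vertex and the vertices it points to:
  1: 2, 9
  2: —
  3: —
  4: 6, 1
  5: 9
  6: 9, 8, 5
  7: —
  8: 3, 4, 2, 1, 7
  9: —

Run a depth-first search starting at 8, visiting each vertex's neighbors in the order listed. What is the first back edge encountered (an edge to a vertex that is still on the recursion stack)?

6→8

DFS from 8 (visiting each vertex's neighbors in the order listed); mark gray on enter, black on exit:
8 gray
  3 gray
  3 black
  4 gray
    6 gray
      9 gray
      9 black
      6→8: 8 is gray → back edge
First back edge: 6 → 8.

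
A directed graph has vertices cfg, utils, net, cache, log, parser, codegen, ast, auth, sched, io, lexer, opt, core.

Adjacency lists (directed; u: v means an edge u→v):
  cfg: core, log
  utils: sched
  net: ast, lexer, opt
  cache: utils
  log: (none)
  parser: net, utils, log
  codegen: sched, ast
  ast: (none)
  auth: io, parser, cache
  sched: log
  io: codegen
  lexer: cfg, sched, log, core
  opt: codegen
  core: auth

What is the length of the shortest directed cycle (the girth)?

5

For each vertex v, BFS finds the shortest path from v back to v.
The shortest such closed walk is auth → parser → net → lexer → core → auth, length 5.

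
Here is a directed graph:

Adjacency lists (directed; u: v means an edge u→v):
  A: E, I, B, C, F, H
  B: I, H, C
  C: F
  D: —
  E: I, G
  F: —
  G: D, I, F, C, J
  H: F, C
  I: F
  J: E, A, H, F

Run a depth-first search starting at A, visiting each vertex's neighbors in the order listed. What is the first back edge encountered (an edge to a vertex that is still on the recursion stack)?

J->E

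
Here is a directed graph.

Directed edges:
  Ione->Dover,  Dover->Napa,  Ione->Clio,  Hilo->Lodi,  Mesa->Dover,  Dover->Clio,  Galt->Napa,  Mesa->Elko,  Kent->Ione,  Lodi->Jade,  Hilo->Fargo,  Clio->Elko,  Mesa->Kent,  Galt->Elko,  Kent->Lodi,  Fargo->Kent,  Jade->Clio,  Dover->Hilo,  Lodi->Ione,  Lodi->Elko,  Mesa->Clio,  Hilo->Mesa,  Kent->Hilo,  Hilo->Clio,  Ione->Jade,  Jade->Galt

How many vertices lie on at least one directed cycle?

7

A vertex is on a directed cycle iff it belongs to a strongly connected component of size ≥ 2 (or has a self-loop).
The vertices on cycles are {Hilo, Ione, Kent, Lodi, Mesa, Dover, Fargo} — 7 in total.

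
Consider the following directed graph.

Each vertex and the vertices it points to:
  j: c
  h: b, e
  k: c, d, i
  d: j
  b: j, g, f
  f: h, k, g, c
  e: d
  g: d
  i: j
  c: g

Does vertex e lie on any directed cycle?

No

e lies on a cycle iff there is a path from e back to itself.
Exploring from e, it never reaches itself; equivalently, its strongly connected component is a singleton.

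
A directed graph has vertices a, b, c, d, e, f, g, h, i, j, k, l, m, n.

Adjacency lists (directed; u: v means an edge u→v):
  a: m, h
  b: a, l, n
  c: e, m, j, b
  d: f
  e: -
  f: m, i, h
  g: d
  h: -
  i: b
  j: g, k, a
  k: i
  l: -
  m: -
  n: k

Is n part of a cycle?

Yes

n is on a cycle iff n can reach itself via ≥1 edge.
n → k → i → b → n — yes.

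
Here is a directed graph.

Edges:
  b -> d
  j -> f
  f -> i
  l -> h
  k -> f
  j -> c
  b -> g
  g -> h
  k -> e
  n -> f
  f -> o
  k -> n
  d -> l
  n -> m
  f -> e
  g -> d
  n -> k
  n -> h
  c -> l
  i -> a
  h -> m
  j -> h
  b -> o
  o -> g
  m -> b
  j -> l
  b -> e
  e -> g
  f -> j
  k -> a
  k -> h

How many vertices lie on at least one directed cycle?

12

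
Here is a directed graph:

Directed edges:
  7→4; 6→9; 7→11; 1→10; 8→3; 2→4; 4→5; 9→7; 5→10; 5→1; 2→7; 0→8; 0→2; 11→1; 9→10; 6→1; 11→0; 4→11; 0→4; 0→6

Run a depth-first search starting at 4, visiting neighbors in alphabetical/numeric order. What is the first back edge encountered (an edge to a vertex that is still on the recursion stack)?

DFS from 4 (visiting neighbors in alphabetical/numeric order); mark gray on enter, black on exit:
4 gray
  5 gray
    1 gray
      10 gray
      10 black
    1 black
    5→10: 10 black — skip
  5 black
  11 gray
    0 gray
      2 gray
        2→4: 4 is gray → back edge
First back edge: 2 → 4.

2->4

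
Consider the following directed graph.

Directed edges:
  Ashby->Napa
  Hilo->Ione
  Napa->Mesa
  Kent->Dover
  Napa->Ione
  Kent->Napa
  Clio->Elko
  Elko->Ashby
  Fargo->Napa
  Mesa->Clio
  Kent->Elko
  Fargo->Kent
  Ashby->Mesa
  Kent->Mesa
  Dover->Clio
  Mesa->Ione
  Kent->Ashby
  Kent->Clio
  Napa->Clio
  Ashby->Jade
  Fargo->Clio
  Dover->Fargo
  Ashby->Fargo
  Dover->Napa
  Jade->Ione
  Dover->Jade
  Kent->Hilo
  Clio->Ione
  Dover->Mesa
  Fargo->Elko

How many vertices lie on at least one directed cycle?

8

A vertex is on a directed cycle iff it belongs to a strongly connected component of size ≥ 2 (or has a self-loop).
The vertices on cycles are {Clio, Elko, Kent, Mesa, Napa, Ashby, Dover, Fargo} — 8 in total.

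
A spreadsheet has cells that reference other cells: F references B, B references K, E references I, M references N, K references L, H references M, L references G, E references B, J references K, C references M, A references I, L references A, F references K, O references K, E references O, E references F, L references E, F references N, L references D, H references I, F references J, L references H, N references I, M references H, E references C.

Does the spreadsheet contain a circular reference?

Yes

DFS with white/gray/black marking, starting from A:
A gray
  I gray
  I black
A black
B gray
  K gray
    L gray
      L→A: A black — skip
      E gray
        C gray
          M gray
            H gray
              H→I: I black — skip
              H→M: M is gray → back edge
Back edge found, so a cycle exists: M → H → M.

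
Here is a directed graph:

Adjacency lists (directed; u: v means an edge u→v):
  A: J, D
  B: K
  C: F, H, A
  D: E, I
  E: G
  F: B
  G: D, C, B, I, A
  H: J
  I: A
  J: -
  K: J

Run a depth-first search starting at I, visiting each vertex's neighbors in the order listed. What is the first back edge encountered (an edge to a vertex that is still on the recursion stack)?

G→D

DFS from I (visiting each vertex's neighbors in the order listed); mark gray on enter, black on exit:
I gray
  A gray
    J gray
    J black
    D gray
      E gray
        G gray
          G→D: D is gray → back edge
First back edge: G → D.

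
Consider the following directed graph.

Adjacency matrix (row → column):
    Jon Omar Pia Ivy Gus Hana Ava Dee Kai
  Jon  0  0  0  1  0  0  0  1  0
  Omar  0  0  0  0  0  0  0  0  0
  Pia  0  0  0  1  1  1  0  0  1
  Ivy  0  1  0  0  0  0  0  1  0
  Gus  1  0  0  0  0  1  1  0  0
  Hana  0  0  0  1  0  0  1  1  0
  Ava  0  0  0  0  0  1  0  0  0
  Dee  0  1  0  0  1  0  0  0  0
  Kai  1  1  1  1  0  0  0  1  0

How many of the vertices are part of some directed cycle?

8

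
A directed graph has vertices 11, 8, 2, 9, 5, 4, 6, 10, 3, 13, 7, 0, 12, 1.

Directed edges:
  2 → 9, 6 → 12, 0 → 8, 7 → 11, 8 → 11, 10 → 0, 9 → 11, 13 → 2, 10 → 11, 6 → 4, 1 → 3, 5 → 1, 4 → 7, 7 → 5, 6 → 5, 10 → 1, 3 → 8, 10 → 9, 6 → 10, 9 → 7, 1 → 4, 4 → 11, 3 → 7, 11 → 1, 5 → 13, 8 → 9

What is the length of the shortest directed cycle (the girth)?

3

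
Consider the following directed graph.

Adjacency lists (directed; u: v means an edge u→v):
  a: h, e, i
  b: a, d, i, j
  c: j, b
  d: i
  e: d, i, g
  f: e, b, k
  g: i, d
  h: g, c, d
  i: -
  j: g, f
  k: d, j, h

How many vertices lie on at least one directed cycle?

A vertex is on a directed cycle iff it belongs to a strongly connected component of size ≥ 2 (or has a self-loop).
The vertices on cycles are {a, b, c, f, h, j, k} — 7 in total.

7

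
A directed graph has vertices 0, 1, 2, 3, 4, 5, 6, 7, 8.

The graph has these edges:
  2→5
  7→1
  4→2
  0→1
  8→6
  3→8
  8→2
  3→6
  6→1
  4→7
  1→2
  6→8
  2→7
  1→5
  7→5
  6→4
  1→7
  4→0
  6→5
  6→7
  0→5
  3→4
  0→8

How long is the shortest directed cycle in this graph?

For each vertex v, BFS finds the shortest path from v back to v.
The shortest such closed walk is 6 → 8 → 6, length 2.

2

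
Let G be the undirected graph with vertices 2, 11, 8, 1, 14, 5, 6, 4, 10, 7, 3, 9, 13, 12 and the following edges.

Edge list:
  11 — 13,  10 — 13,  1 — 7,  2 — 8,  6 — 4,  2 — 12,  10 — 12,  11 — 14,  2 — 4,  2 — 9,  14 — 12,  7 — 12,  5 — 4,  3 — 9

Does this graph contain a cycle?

Yes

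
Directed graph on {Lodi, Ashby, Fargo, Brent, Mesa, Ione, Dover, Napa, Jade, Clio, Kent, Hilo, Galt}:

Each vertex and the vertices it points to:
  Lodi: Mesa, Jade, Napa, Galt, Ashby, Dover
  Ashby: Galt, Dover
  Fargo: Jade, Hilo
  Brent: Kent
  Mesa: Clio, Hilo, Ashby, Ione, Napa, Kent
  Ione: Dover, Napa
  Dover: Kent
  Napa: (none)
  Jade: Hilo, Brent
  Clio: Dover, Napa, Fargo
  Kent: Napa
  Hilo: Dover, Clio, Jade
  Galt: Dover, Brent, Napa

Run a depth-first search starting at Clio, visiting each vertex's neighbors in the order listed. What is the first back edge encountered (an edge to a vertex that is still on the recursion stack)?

Hilo->Clio

DFS from Clio (visiting each vertex's neighbors in the order listed); mark gray on enter, black on exit:
Clio gray
  Dover gray
    Kent gray
      Napa gray
      Napa black
    Kent black
  Dover black
  Clio→Napa: Napa black — skip
  Fargo gray
    Jade gray
      Hilo gray
        Hilo→Dover: Dover black — skip
        Hilo→Clio: Clio is gray → back edge
First back edge: Hilo → Clio.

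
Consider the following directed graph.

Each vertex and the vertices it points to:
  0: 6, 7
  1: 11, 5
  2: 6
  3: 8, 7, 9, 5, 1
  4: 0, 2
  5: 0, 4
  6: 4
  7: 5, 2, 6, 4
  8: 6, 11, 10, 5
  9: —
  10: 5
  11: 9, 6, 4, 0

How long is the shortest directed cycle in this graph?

3

For each vertex v, BFS finds the shortest path from v back to v.
The shortest such closed walk is 5 → 0 → 7 → 5, length 3.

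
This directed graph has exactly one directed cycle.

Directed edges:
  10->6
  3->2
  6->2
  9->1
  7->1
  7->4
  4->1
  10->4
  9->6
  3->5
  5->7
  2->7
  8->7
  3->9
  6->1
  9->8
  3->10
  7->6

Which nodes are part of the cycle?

2, 6, 7

DFS with gray/black marking from 2:
2 gray
  7 gray
    1 gray
    1 black
    4 gray
      4→1: 1 black — skip
    4 black
    6 gray
      6→2: 2 is gray → back edge
Back edge closes the cycle 2 → 7 → 6 → 2; its vertices are {2, 6, 7}.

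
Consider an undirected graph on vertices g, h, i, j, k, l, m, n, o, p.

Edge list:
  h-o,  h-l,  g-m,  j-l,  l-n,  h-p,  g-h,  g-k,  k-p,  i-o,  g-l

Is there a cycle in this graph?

DFS, tracking each vertex's parent; an edge to a visited non-parent vertex closes a cycle.
Start from k:
visit k (parent –)
  visit g (parent k)
    visit h (parent g)
      h–g: parent, skip
      visit p (parent h)
        p–h: parent, skip
        p–k: k visited and ≠ parent → cycle
Cycle: k – g – h – p – k.

Yes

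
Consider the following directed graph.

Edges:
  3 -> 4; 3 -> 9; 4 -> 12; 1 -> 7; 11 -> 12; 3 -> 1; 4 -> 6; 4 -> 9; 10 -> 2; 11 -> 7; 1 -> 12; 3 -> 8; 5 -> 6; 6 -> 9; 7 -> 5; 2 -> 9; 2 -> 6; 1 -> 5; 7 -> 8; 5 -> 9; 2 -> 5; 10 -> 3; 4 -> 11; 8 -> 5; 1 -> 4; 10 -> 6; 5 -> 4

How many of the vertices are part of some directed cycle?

5

A vertex is on a directed cycle iff it belongs to a strongly connected component of size ≥ 2 (or has a self-loop).
The vertices on cycles are {4, 5, 7, 8, 11} — 5 in total.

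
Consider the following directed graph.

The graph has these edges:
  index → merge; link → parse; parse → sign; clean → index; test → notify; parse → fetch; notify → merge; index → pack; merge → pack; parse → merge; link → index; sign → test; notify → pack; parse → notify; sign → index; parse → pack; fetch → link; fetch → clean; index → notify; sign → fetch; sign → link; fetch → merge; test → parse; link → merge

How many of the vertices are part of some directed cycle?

5

A vertex is on a directed cycle iff it belongs to a strongly connected component of size ≥ 2 (or has a self-loop).
The vertices on cycles are {link, sign, test, fetch, parse} — 5 in total.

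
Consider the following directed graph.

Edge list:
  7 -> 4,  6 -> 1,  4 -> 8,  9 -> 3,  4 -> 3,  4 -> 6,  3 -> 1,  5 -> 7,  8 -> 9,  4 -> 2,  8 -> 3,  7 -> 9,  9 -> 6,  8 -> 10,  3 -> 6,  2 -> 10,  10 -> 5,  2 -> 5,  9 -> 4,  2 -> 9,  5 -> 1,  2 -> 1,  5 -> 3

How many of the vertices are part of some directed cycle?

A vertex is on a directed cycle iff it belongs to a strongly connected component of size ≥ 2 (or has a self-loop).
The vertices on cycles are {2, 4, 5, 7, 8, 9, 10} — 7 in total.

7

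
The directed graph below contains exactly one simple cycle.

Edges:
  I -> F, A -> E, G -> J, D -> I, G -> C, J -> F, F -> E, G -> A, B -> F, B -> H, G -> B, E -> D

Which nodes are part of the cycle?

DFS with gray/black marking from E:
E gray
  D gray
    I gray
      F gray
        F→E: E is gray → back edge
Back edge closes the cycle E → D → I → F → E; its vertices are {D, E, F, I}.

D, E, F, I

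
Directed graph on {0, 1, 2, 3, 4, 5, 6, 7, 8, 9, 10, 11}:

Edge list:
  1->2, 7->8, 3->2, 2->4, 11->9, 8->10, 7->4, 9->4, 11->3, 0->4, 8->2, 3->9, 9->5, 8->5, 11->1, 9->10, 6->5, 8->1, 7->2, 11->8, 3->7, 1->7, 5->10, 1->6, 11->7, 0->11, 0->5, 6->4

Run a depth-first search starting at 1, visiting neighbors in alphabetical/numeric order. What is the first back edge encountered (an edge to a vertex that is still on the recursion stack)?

DFS from 1 (visiting neighbors in alphabetical/numeric order); mark gray on enter, black on exit:
1 gray
  2 gray
    4 gray
    4 black
  2 black
  6 gray
    6→4: 4 black — skip
    5 gray
      10 gray
      10 black
    5 black
  6 black
  7 gray
    7→2: 2 black — skip
    7→4: 4 black — skip
    8 gray
      8→1: 1 is gray → back edge
First back edge: 8 → 1.

8→1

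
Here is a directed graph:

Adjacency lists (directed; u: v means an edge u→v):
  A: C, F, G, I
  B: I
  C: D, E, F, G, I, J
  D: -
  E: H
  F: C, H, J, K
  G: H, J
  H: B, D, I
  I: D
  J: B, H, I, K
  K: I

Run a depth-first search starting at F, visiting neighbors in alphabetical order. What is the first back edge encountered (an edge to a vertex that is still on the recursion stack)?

C→F

DFS from F (visiting neighbors in alphabetical order); mark gray on enter, black on exit:
F gray
  C gray
    D gray
    D black
    E gray
      H gray
        B gray
          I gray
            I→D: D black — skip
          I black
        B black
        H→D: D black — skip
        H→I: I black — skip
      H black
    E black
    C→F: F is gray → back edge
First back edge: C → F.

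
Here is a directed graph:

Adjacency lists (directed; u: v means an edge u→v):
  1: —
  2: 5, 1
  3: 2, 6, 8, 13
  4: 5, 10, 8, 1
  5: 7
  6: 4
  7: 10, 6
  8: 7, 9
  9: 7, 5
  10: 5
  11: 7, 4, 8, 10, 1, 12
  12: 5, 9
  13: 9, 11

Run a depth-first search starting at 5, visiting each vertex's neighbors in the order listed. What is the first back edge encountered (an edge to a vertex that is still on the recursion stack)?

10->5

DFS from 5 (visiting each vertex's neighbors in the order listed); mark gray on enter, black on exit:
5 gray
  7 gray
    10 gray
      10→5: 5 is gray → back edge
First back edge: 10 → 5.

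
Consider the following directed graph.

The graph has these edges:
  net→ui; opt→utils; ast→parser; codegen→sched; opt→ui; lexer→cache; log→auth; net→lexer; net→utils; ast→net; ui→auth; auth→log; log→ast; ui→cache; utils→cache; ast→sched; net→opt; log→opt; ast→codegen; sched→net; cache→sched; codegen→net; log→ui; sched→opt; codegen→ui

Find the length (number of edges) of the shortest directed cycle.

For each vertex v, BFS finds the shortest path from v back to v.
The shortest such closed walk is log → auth → log, length 2.

2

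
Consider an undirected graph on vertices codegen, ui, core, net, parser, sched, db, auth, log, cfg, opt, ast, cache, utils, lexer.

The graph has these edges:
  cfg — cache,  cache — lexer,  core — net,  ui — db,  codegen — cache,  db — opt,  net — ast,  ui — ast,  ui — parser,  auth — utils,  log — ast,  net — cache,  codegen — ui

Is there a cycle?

DFS, tracking each vertex's parent; an edge to a visited non-parent vertex closes a cycle.
Start from sched:
visit sched (parent –)
visit codegen (parent –)
  visit ui (parent codegen)
    visit parser (parent ui)
      parser–ui: parent, skip
    visit ast (parent ui)
      ast–ui: parent, skip
      visit net (parent ast)
        visit core (parent net)
          core–net: parent, skip
        net–ast: parent, skip
        visit cache (parent net)
          cache–codegen: codegen visited and ≠ parent → cycle
Cycle: codegen – ui – ast – net – cache – codegen.

Yes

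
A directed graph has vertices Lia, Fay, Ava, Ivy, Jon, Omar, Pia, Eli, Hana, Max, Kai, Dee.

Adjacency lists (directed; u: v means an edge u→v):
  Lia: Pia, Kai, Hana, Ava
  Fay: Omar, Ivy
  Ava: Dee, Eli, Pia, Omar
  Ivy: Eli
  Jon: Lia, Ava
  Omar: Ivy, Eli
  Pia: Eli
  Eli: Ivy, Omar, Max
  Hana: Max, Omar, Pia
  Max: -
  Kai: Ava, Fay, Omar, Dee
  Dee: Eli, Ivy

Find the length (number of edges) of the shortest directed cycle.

2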